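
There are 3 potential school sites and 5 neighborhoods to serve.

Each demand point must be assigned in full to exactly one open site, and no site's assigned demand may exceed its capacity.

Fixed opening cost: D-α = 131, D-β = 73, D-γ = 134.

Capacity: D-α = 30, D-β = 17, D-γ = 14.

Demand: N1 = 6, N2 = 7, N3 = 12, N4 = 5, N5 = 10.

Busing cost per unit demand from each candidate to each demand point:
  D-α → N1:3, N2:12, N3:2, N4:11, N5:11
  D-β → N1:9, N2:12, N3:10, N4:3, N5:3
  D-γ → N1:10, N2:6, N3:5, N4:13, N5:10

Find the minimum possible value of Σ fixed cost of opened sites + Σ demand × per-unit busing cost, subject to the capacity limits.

375

Open {D-α, D-β}; cheapest assignment that respects the capacities:
  D-α (cap 30, load 25): N1, N2, N3 — cost 6×3 + 7×12 + 12×2 = 126
  D-β (cap 17, load 15): N4, N5 — cost 5×3 + 10×3 = 45
  Shipping 171, fixed 204 → total 375.
  Any other capacity-feasible assignment to {D-α, D-β} ships for at least 171.
Compare {D-α, D-β, D-γ}: its best feasible assignment gives total 467.
Compare {D-α, D-γ}: its best feasible assignment gives total 524.
Every other set of open sites that can feasibly serve all demand totals ≥ 467 even under its best assignment. Minimum: 375.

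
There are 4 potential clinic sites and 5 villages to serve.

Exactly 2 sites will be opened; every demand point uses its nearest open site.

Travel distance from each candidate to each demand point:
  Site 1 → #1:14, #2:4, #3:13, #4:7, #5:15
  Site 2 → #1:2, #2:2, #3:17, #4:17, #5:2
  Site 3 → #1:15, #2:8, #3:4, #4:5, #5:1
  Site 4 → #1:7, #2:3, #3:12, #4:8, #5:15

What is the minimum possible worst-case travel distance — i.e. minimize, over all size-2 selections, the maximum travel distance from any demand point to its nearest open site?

5

Open {Site 2, Site 3}.
  Farthest demand point is #4 at travel distance 5 (to Site 3); all others are ≤ 5.
With {Site 3, Site 4} the worst case is 7.
With {Site 2, Site 4} the worst case is 12.
No size-2 selection achieves below 5.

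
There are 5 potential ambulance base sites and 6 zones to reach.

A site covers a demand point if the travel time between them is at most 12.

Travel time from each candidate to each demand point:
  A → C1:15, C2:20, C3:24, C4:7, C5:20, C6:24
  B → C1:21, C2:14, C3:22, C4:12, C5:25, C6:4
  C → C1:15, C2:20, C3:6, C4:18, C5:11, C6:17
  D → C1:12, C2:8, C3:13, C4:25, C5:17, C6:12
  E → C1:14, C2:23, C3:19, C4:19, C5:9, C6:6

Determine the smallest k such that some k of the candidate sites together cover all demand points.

3

Coverage sets (demand points within 12 of each site):
  A: {C4}
  B: {C4, C6}
  C: {C3, C5}
  D: {C1, C2, C6}
  E: {C5, C6}
No 2 sites suffice: every size-2 union leaves at least one demand point uncovered.
But {A, C, D} covers everything, so the minimum is 3.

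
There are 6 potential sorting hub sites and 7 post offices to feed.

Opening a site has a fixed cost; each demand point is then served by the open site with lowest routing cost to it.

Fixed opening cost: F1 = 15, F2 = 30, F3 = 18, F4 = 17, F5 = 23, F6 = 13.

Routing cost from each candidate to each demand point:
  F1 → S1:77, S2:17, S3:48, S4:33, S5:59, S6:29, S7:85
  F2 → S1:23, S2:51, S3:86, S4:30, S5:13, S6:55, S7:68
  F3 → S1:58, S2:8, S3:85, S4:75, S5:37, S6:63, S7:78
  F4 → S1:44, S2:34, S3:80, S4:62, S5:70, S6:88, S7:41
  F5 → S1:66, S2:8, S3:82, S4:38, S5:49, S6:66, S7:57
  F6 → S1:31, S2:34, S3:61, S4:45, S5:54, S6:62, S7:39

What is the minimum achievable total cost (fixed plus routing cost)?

Open {F1, F2, F6}: assign each demand point to its cheapest open site.
  S1→F2 23, S2→F1 17, S3→F1 48, S4→F2 30, S5→F2 13, S6→F1 29, S7→F6 39
  routing cost 199, fixed 58 → total 257.
Compare {F1, F2, F4}: routing cost 201 + fixed 62 = 263.
Compare {F1, F2, F3, F6}: routing cost 190 + fixed 76 = 266.
Compare {F1, F3, F6}: routing cost 225 + fixed 46 = 271.
All other subsets cost ≥ 263. Minimum total cost: 257.

257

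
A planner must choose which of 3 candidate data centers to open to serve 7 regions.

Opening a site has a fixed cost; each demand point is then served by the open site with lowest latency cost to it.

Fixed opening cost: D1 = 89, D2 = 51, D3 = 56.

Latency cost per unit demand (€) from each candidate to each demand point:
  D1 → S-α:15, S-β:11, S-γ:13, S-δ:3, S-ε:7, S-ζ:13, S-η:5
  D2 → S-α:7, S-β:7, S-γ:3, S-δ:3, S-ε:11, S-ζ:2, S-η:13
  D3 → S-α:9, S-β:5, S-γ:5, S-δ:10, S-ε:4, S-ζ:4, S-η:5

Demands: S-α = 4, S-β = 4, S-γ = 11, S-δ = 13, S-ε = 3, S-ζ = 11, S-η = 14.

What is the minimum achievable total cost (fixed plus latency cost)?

Open {D2, D3}: assign each demand point to its cheapest open site.
  S-α→D2 4×7=28, S-β→D3 4×5=20, S-γ→D2 11×3=33, S-δ→D2 13×3=39, S-ε→D3 3×4=12, S-ζ→D2 11×2=22, S-η→D3 14×5=70
  latency cost 224, fixed 107 → total 331.
Compare {D1, D2}: latency cost 241 + fixed 140 = 381.
Compare {D2}: latency cost 365 + fixed 51 = 416.
Compare {D1, D2, D3}: latency cost 224 + fixed 196 = 420.
All other subsets cost ≥ 381. Minimum total cost: 331.

331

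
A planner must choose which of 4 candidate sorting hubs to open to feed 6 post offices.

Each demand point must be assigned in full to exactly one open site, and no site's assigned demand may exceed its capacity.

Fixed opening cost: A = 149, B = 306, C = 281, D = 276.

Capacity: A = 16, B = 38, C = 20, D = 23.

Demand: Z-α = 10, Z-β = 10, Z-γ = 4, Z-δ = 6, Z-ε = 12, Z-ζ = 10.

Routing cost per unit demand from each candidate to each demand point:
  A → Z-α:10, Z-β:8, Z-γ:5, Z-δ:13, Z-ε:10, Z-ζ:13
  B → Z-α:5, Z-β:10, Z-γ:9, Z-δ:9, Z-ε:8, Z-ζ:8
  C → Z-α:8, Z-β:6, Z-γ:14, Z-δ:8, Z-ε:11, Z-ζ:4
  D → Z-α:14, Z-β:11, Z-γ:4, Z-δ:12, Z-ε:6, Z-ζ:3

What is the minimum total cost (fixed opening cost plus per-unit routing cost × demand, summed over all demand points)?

835

Open {A, B}; cheapest assignment that respects the capacities:
  A (cap 16, load 14): Z-β, Z-γ — cost 10×8 + 4×5 = 100
  B (cap 38, load 38): Z-α, Z-δ, Z-ε, Z-ζ — cost 10×5 + 6×9 + 12×8 + 10×8 = 280
  Shipping 380, fixed 455 → total 835.
  Any other capacity-feasible assignment to {A, B} ships for at least 380.
Compare {B, C}: its best feasible assignment gives total 923.
Compare {B, D}: its best feasible assignment gives total 924.
Every other set of open sites that can feasibly serve all demand totals ≥ 923 even under its best assignment. Minimum: 835.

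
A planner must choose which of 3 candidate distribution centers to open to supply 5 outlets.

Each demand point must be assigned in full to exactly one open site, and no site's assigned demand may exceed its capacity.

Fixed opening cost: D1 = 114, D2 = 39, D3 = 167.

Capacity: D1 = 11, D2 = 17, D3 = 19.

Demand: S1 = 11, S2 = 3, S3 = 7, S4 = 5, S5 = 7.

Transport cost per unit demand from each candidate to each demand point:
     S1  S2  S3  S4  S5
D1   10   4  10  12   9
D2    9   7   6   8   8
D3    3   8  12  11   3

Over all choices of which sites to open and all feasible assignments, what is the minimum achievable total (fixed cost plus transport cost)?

363

Open {D2, D3}; cheapest assignment that respects the capacities:
  D2 (cap 17, load 15): S2, S3, S4 — cost 3×7 + 7×6 + 5×8 = 103
  D3 (cap 19, load 18): S1, S5 — cost 11×3 + 7×3 = 54
  Shipping 157, fixed 206 → total 363.
  Any other capacity-feasible assignment to {D2, D3} ships for at least 157.
Compare {D1, D2, D3}: its best feasible assignment gives total 468.
Every other set of open sites that can feasibly serve all demand totals ≥ 468 even under its best assignment. Minimum: 363.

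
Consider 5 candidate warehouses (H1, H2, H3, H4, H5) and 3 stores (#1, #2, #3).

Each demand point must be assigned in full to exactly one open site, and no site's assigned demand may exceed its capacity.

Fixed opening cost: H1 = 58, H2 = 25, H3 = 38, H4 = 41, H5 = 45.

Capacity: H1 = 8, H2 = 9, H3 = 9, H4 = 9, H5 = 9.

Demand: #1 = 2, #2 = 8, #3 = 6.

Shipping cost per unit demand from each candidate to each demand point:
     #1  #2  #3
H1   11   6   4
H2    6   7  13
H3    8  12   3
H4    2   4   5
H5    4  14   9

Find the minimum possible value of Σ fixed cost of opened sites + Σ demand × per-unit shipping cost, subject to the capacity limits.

Open {H3, H4}; cheapest assignment that respects the capacities:
  H3 (cap 9, load 8): #1, #3 — cost 2×8 + 6×3 = 34
  H4 (cap 9, load 8): #2 — cost 8×4 = 32
  Shipping 66, fixed 79 → total 145.
  Any other capacity-feasible assignment to {H3, H4} ships for at least 66.
Compare {H2, H3}: its best feasible assignment gives total 153.
Compare {H2, H4}: its best feasible assignment gives total 156.
Every other set of open sites that can feasibly serve all demand totals ≥ 153 even under its best assignment. Minimum: 145.

145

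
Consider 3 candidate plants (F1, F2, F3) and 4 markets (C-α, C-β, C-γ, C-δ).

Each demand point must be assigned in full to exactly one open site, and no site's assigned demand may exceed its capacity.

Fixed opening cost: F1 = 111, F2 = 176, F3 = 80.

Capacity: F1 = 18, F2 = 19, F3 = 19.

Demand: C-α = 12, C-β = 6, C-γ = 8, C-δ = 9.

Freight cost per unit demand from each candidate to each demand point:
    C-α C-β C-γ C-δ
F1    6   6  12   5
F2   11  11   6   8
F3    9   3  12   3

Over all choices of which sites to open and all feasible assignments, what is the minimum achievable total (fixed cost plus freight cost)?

422

Open {F1, F3}; cheapest assignment that respects the capacities:
  F1 (cap 18, load 18): C-α, C-β — cost 12×6 + 6×6 = 108
  F3 (cap 19, load 17): C-γ, C-δ — cost 8×12 + 9×3 = 123
  Shipping 231, fixed 191 → total 422.
  Any other capacity-feasible assignment to {F1, F3} ships for at least 231.
Compare {F2, F3}: its best feasible assignment gives total 502.
Compare {F1, F2}: its best feasible assignment gives total 515.
Every other set of open sites that can feasibly serve all demand totals ≥ 502 even under its best assignment. Minimum: 422.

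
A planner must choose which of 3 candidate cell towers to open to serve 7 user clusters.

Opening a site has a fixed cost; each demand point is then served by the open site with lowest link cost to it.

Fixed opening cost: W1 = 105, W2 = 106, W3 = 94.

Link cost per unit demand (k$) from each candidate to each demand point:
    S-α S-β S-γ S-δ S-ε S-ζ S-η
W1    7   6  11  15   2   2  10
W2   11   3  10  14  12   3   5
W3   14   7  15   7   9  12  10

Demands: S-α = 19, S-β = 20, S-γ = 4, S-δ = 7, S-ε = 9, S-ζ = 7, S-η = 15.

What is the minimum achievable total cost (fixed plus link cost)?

649

Open {W1, W2}: assign each demand point to its cheapest open site.
  S-α→W1 19×7=133, S-β→W2 20×3=60, S-γ→W2 4×10=40, S-δ→W2 7×14=98, S-ε→W1 9×2=18, S-ζ→W1 7×2=14, S-η→W2 15×5=75
  link cost 438, fixed 211 → total 649.
Compare {W1}: link cost 584 + fixed 105 = 689.
Compare {W1, W2, W3}: link cost 389 + fixed 305 = 694.
Compare {W2}: link cost 611 + fixed 106 = 717.
All other subsets cost ≥ 689. Minimum total cost: 649.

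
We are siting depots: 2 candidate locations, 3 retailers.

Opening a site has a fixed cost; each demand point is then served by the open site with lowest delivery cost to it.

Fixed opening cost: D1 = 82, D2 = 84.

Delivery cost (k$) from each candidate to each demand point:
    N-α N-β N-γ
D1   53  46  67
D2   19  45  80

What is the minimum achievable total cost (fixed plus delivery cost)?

Open {D2}: assign each demand point to its cheapest open site.
  N-α→D2 19, N-β→D2 45, N-γ→D2 80
  delivery cost 144, fixed 84 → total 228.
Compare {D1}: delivery cost 166 + fixed 82 = 248.
Compare {D1, D2}: delivery cost 131 + fixed 166 = 297.

228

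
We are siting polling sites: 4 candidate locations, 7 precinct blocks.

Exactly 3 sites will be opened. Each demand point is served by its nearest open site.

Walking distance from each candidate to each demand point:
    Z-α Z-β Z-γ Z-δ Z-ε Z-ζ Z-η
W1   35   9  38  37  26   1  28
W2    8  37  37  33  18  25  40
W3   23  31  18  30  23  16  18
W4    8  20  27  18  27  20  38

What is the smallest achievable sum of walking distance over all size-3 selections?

Open {W1, W3, W4}.
  Z-α→W4 8, Z-β→W1 9, Z-γ→W3 18, Z-δ→W4 18, Z-ε→W3 23, Z-ζ→W1 1, Z-η→W3 18  ⇒ total 95.
Compare {W1, W2, W3}: total 102.
Compare {W1, W2, W4}: total 109.
No size-3 selection does better; minimum is 95.

95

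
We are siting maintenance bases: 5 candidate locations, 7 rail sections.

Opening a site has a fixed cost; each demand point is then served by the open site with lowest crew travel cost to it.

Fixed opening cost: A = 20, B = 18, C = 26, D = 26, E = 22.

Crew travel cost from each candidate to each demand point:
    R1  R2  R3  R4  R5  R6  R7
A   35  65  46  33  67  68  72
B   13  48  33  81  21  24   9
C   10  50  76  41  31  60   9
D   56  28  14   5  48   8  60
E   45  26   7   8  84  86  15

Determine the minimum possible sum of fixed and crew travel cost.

Open {B, D}: assign each demand point to its cheapest open site.
  R1→B 13, R2→D 28, R3→D 14, R4→D 5, R5→B 21, R6→D 8, R7→B 9
  crew travel cost 98, fixed 44 → total 142.
Compare {B, E}: crew travel cost 108 + fixed 40 = 148.
Compare {B, D, E}: crew travel cost 89 + fixed 66 = 155.
Compare {C, D}: crew travel cost 105 + fixed 52 = 157.
All other subsets cost ≥ 148. Minimum total cost: 142.

142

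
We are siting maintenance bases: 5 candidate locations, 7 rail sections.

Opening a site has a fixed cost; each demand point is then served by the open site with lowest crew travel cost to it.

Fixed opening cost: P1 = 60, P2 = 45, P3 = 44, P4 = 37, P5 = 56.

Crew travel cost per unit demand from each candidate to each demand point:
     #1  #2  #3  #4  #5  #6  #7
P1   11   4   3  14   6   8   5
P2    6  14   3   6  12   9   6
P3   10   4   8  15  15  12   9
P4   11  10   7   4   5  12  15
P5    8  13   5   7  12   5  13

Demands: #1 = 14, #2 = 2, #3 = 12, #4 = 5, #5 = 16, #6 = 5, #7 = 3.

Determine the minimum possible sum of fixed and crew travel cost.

385

Open {P2, P4}: assign each demand point to its cheapest open site.
  #1→P2 14×6=84, #2→P4 2×10=20, #3→P2 12×3=36, #4→P4 5×4=20, #5→P4 16×5=80, #6→P2 5×9=45, #7→P2 3×6=18
  crew travel cost 303, fixed 82 → total 385.
Compare {P1, P2}: crew travel cost 309 + fixed 105 = 414.
Compare {P2, P3, P4}: crew travel cost 291 + fixed 126 = 417.
Compare {P2, P4, P5}: crew travel cost 283 + fixed 138 = 421.
All other subsets cost ≥ 414. Minimum total cost: 385.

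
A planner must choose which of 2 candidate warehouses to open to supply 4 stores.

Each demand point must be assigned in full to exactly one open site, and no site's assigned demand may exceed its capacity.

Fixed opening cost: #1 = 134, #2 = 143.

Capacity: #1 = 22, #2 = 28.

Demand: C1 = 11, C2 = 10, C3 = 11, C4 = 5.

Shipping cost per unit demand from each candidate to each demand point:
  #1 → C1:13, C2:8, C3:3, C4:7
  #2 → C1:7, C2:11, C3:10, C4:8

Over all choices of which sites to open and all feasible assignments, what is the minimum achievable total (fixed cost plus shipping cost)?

Open {#1, #2}; cheapest assignment that respects the capacities:
  #1 (cap 22, load 21): C2, C3 — cost 10×8 + 11×3 = 113
  #2 (cap 28, load 16): C1, C4 — cost 11×7 + 5×8 = 117
  Shipping 230, fixed 277 → total 507.
  Any other capacity-feasible assignment to {#1, #2} ships for at least 230.
Total demand is 37 and no other set of sites has combined capacity ≥ 37, so {#1, #2} is the only feasible choice of open sites. Minimum: 507.

507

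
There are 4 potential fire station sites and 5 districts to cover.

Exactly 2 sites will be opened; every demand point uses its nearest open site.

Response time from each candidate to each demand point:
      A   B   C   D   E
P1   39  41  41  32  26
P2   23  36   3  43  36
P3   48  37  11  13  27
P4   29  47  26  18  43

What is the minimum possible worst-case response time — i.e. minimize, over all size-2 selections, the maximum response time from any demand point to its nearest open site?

36

Open {P1, P2}.
  Farthest demand point is B at response time 36 (to P2); all others are ≤ 36.
With {P2, P3} the worst case is 36.
With {P2, P4} the worst case is 36.
No size-2 selection achieves below 36.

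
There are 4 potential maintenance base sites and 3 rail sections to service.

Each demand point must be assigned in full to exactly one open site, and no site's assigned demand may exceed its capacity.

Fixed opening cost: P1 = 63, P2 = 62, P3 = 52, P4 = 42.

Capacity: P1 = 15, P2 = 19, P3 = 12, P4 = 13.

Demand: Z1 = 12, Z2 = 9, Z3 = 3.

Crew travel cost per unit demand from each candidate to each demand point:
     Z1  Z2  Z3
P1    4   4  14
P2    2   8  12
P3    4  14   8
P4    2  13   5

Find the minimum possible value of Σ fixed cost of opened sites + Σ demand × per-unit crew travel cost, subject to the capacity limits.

Open {P1, P4}; cheapest assignment that respects the capacities:
  P1 (cap 15, load 12): Z2, Z3 — cost 9×4 + 3×14 = 78
  P4 (cap 13, load 12): Z1 — cost 12×2 = 24
  Shipping 102, fixed 105 → total 207.
  Any other capacity-feasible assignment to {P1, P4} ships for at least 102.
Compare {P1, P2}: its best feasible assignment gives total 221.
Compare {P2, P4}: its best feasible assignment gives total 236.
Every other set of open sites that can feasibly serve all demand totals ≥ 221 even under its best assignment. Minimum: 207.

207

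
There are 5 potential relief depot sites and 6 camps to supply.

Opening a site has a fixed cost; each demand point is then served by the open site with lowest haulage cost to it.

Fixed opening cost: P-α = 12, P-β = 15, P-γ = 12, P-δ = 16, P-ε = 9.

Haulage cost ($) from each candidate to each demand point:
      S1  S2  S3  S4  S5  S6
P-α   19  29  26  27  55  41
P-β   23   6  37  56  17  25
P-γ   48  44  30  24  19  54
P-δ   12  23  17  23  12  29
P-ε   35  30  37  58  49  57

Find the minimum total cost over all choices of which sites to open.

Open {P-β, P-δ}: assign each demand point to its cheapest open site.
  S1→P-δ 12, S2→P-β 6, S3→P-δ 17, S4→P-δ 23, S5→P-δ 12, S6→P-β 25
  haulage cost 95, fixed 31 → total 126.
Compare {P-δ}: haulage cost 116 + fixed 16 = 132.
Compare {P-β, P-δ, P-ε}: haulage cost 95 + fixed 40 = 135.
Compare {P-α, P-β, P-δ}: haulage cost 95 + fixed 43 = 138.
All other subsets cost ≥ 132. Minimum total cost: 126.

126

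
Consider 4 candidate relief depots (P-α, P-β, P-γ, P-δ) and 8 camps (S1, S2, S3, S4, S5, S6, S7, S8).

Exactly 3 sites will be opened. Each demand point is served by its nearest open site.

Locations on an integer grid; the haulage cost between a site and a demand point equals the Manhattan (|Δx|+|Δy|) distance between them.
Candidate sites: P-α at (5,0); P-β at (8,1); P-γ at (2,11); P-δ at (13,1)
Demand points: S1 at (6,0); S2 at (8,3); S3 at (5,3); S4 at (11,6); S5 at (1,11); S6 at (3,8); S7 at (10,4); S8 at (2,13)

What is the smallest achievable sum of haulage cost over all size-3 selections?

Open {P-α, P-β, P-γ}.
  S1→P-α 1, S2→P-β 2, S3→P-α 3, S4→P-β 8, S5→P-γ 1, S6→P-γ 4, S7→P-β 5, S8→P-γ 2  ⇒ total 26.
Compare {P-β, P-γ, P-δ}: total 29.
Compare {P-α, P-γ, P-δ}: total 30.
No size-3 selection does better; minimum is 26.

26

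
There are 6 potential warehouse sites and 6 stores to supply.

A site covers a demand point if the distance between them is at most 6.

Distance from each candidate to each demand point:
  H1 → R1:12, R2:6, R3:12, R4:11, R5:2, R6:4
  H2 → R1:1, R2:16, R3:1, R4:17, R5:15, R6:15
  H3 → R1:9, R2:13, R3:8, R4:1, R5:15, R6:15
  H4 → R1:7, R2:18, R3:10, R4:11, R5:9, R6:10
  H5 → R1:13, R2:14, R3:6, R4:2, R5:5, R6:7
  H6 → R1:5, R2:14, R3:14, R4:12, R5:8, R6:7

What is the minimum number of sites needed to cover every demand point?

3

Coverage sets (demand points within 6 of each site):
  H1: {R2, R5, R6}
  H2: {R1, R3}
  H3: {R4}
  H4: {}
  H5: {R3, R4, R5}
  H6: {R1}
No 2 sites suffice: every size-2 union leaves at least one demand point uncovered.
But {H1, H2, H3} covers everything, so the minimum is 3.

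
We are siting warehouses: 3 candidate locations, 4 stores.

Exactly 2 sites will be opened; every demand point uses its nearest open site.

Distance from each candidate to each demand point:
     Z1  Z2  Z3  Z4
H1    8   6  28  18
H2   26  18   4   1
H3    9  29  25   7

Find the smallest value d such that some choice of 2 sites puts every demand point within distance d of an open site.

8

Open {H1, H2}.
  Farthest demand point is Z1 at distance 8 (to H1); all others are ≤ 8.
With {H2, H3} the worst case is 18.
With {H1, H3} the worst case is 25.
No size-2 selection achieves below 8.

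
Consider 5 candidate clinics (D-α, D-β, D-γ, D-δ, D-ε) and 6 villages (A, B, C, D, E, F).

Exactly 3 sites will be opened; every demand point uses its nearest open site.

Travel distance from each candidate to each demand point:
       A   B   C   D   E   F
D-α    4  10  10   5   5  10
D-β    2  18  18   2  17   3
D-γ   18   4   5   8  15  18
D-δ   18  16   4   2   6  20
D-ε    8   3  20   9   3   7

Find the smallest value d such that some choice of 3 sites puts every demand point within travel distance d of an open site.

Open {D-β, D-δ, D-ε}.
  Farthest demand point is C at travel distance 4 (to D-δ); all others are ≤ 4.
With {D-α, D-β, D-γ} the worst case is 5.
With {D-β, D-γ, D-ε} the worst case is 5.
No size-3 selection achieves below 4.

4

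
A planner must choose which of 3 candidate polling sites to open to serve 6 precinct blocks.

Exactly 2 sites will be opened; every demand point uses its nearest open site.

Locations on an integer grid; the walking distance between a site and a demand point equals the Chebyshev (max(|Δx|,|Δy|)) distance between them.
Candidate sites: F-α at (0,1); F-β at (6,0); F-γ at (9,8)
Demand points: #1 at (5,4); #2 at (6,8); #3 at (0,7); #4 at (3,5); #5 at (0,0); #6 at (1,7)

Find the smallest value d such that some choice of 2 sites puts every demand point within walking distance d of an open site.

Open {F-α, F-γ}.
  Farthest demand point is #3 at walking distance 6 (to F-α); all others are ≤ 6.
With {F-α, F-β} the worst case is 7.
With {F-β, F-γ} the worst case is 7.
No size-2 selection achieves below 6.

6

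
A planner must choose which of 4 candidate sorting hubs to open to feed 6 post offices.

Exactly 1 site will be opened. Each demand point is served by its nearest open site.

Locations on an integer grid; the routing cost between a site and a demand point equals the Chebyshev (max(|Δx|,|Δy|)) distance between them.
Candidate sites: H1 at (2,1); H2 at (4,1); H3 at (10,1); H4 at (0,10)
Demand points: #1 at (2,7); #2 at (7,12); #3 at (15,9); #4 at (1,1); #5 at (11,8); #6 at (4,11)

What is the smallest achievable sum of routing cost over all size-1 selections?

48

Open {H2}.
  #1→H2 6, #2→H2 11, #3→H2 11, #4→H2 3, #5→H2 7, #6→H2 10  ⇒ total 48.
Compare {H4}: total 49.
Compare {H1}: total 50.
No size-1 selection does better; minimum is 48.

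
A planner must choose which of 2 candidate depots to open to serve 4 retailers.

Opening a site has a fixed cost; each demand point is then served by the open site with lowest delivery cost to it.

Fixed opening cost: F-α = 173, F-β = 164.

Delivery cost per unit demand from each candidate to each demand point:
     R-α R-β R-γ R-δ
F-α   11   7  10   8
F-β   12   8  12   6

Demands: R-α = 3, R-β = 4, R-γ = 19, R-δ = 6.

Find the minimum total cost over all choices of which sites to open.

472

Open {F-α}: assign each demand point to its cheapest open site.
  R-α→F-α 3×11=33, R-β→F-α 4×7=28, R-γ→F-α 19×10=190, R-δ→F-α 6×8=48
  delivery cost 299, fixed 173 → total 472.
Compare {F-β}: delivery cost 332 + fixed 164 = 496.
Compare {F-α, F-β}: delivery cost 287 + fixed 337 = 624.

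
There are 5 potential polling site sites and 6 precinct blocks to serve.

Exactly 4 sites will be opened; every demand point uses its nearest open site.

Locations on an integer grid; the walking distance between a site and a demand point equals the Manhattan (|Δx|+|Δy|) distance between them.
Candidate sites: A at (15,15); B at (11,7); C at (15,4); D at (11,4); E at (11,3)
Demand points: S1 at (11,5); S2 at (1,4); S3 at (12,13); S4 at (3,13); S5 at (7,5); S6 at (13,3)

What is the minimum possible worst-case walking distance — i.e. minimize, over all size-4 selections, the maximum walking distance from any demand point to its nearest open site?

14

Open {A, B, C, D}.
  Farthest demand point is S4 at walking distance 14 (to A); all others are ≤ 14.
With {A, B, C, E} the worst case is 14.
With {A, B, D, E} the worst case is 14.
No size-4 selection achieves below 14.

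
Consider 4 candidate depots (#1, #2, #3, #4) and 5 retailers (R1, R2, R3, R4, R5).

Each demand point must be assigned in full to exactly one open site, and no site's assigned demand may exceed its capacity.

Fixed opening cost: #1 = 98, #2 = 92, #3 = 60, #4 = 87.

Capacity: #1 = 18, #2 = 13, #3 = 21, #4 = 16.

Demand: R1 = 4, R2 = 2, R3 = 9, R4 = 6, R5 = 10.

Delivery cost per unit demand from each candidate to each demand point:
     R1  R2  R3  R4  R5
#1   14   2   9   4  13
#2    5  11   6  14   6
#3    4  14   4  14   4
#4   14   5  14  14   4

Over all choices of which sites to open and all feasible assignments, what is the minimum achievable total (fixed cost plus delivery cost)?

Open {#1, #3}; cheapest assignment that respects the capacities:
  #1 (cap 18, load 12): R1, R2, R4 — cost 4×14 + 2×2 + 6×4 = 84
  #3 (cap 21, load 19): R3, R5 — cost 9×4 + 10×4 = 76
  Shipping 160, fixed 158 → total 318.
  Any other capacity-feasible assignment to {#1, #3} ships for at least 160.
Compare {#3, #4}: its best feasible assignment gives total 333.
Compare {#2, #3}: its best feasible assignment gives total 354.
Every other set of open sites that can feasibly serve all demand totals ≥ 333 even under its best assignment. Minimum: 318.

318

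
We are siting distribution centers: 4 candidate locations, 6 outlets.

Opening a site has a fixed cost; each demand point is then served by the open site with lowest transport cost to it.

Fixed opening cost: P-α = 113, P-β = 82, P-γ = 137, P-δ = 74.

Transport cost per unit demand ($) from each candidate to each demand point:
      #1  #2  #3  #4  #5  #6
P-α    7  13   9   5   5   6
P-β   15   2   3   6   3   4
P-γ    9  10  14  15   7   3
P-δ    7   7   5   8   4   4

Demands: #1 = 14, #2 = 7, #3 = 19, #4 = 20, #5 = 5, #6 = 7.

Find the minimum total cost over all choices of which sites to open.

Open {P-β, P-δ}: assign each demand point to its cheapest open site.
  #1→P-δ 14×7=98, #2→P-β 7×2=14, #3→P-β 19×3=57, #4→P-β 20×6=120, #5→P-β 5×3=15, #6→P-β 7×4=28
  transport cost 332, fixed 156 → total 488.
Compare {P-α, P-β}: transport cost 312 + fixed 195 = 507.
Compare {P-δ}: transport cost 450 + fixed 74 = 524.
Compare {P-β}: transport cost 444 + fixed 82 = 526.
All other subsets cost ≥ 507. Minimum total cost: 488.

488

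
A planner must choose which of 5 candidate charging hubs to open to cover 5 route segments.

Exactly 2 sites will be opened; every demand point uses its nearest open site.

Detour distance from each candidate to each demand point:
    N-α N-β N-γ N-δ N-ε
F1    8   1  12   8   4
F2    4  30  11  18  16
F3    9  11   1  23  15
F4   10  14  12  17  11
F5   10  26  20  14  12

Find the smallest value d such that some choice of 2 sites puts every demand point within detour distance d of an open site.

Open {F1, F3}.
  Farthest demand point is N-α at detour distance 8 (to F1); all others are ≤ 8.
With {F1, F2} the worst case is 11.
With {F1, F4} the worst case is 12.
No size-2 selection achieves below 8.

8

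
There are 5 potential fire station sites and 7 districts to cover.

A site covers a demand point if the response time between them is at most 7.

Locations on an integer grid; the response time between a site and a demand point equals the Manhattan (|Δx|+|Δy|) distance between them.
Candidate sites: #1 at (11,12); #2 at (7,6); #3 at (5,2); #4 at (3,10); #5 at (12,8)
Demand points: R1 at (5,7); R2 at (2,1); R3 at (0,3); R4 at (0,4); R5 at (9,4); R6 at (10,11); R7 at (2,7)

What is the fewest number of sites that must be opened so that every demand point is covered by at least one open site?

3

Coverage sets (demand points within 7 of each site):
  #1: {R6}
  #2: {R1, R5, R7}
  #3: {R1, R2, R3, R4, R5}
  #4: {R1, R7}
  #5: {R5, R6}
No 2 sites suffice: every size-2 union leaves at least one demand point uncovered.
But {#1, #2, #3} covers everything, so the minimum is 3.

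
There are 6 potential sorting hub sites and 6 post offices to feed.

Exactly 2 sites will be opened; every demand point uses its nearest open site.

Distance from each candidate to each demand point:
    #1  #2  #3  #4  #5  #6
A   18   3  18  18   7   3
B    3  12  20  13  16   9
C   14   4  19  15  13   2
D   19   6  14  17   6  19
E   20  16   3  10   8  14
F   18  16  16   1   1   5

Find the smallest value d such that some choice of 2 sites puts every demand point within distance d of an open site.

Open {B, E}.
  Farthest demand point is #2 at distance 12 (to B); all others are ≤ 12.
With {B, D} the worst case is 14.
With {C, E} the worst case is 14.
No size-2 selection achieves below 12.

12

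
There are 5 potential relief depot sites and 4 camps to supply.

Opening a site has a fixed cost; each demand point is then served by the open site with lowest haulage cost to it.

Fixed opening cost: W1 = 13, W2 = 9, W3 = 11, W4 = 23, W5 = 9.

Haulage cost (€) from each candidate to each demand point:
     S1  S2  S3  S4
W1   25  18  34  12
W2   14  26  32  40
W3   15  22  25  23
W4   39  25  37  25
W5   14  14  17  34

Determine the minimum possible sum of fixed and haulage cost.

79

Open {W1, W5}: assign each demand point to its cheapest open site.
  S1→W5 14, S2→W5 14, S3→W5 17, S4→W1 12
  haulage cost 57, fixed 22 → total 79.
Compare {W5}: haulage cost 79 + fixed 9 = 88.
Compare {W3, W5}: haulage cost 68 + fixed 20 = 88.
Compare {W1, W2, W5}: haulage cost 57 + fixed 31 = 88.
All other subsets cost ≥ 88. Minimum total cost: 79.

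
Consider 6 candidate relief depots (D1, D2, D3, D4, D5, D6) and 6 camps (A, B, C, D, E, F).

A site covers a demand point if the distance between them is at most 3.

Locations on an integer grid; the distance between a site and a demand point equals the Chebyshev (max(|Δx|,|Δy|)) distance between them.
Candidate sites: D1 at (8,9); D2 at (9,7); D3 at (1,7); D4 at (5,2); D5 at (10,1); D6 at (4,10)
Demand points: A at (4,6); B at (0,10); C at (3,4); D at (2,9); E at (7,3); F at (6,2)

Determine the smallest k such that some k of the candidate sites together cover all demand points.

Coverage sets (demand points within 3 of each site):
  D1: {}
  D2: {}
  D3: {A, B, C, D}
  D4: {C, E, F}
  D5: {E}
  D6: {D}
No single site covers all 6 demand points.
But {D3, D4} covers everything, so the minimum is 2.

2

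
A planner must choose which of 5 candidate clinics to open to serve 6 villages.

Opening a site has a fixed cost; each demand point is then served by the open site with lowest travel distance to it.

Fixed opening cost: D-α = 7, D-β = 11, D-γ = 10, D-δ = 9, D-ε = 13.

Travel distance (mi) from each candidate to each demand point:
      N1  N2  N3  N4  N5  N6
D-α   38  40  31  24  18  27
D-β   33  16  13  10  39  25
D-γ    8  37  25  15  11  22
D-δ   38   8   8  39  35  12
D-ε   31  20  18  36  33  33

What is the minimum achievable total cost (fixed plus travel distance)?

Open {D-γ, D-δ}: assign each demand point to its cheapest open site.
  N1→D-γ 8, N2→D-δ 8, N3→D-δ 8, N4→D-γ 15, N5→D-γ 11, N6→D-δ 12
  travel distance 62, fixed 19 → total 81.
Compare {D-β, D-γ, D-δ}: travel distance 57 + fixed 30 = 87.
Compare {D-α, D-γ, D-δ}: travel distance 62 + fixed 26 = 88.
Compare {D-γ, D-δ, D-ε}: travel distance 62 + fixed 32 = 94.
All other subsets cost ≥ 87. Minimum total cost: 81.

81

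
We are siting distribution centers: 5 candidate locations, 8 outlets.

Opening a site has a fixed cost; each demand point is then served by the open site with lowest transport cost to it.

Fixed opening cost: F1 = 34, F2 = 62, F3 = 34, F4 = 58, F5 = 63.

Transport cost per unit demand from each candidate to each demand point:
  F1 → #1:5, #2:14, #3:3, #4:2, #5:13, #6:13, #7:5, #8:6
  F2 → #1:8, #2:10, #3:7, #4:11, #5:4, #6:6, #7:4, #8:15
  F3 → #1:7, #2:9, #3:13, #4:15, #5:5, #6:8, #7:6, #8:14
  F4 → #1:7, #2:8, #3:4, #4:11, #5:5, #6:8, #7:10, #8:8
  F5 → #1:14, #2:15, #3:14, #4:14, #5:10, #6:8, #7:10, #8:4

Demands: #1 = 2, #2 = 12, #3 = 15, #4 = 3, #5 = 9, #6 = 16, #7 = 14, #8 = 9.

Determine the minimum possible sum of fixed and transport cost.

519

Open {F1, F2}: assign each demand point to its cheapest open site.
  #1→F1 2×5=10, #2→F2 12×10=120, #3→F1 15×3=45, #4→F1 3×2=6, #5→F2 9×4=36, #6→F2 16×6=96, #7→F2 14×4=56, #8→F1 9×6=54
  transport cost 423, fixed 96 → total 519.
Compare {F1, F3}: transport cost 466 + fixed 68 = 534.
Compare {F1, F2, F3}: transport cost 411 + fixed 130 = 541.
Compare {F1, F4}: transport cost 454 + fixed 92 = 546.
All other subsets cost ≥ 534. Minimum total cost: 519.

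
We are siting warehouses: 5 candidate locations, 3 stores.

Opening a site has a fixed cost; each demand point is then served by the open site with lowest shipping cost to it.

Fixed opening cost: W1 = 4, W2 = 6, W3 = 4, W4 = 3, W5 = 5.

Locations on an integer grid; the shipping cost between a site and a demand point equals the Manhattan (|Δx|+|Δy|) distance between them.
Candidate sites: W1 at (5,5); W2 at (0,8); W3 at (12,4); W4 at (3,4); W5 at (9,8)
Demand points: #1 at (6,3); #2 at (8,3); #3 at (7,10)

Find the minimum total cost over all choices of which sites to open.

19

Open {W1}: assign each demand point to its cheapest open site.
  #1→W1 3, #2→W1 5, #3→W1 7
  shipping cost 15, fixed 4 → total 19.
Compare {W1, W5}: shipping cost 12 + fixed 9 = 21.
Compare {W1, W4}: shipping cost 15 + fixed 7 = 22.
Compare {W4, W5}: shipping cost 14 + fixed 8 = 22.
All other subsets cost ≥ 21. Minimum total cost: 19.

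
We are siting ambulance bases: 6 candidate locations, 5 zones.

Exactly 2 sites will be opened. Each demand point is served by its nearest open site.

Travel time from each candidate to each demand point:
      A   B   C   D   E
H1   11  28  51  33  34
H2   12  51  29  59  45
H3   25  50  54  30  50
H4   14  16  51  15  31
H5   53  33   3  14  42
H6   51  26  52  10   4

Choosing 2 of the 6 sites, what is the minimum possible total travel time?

78

Open {H4, H5}.
  A→H4 14, B→H4 16, C→H5 3, D→H5 14, E→H4 31  ⇒ total 78.
Compare {H2, H6}: total 81.
Compare {H1, H5}: total 90.
No size-2 selection does better; minimum is 78.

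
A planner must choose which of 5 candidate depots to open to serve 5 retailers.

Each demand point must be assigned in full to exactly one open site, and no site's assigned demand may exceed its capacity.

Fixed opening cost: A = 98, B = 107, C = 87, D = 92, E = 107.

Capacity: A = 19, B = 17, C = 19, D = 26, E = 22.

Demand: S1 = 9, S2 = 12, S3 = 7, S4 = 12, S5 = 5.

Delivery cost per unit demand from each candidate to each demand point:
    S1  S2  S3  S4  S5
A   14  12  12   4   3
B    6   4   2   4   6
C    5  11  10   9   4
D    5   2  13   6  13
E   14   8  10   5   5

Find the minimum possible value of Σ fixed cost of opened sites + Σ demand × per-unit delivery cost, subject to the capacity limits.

Open {A, B, D}; cheapest assignment that respects the capacities:
  A (cap 19, load 17): S4, S5 — cost 12×4 + 5×3 = 63
  B (cap 17, load 7): S3 — cost 7×2 = 14
  D (cap 26, load 21): S1, S2 — cost 9×5 + 12×2 = 69
  Shipping 146, fixed 297 → total 443.
  Any other capacity-feasible assignment to {A, B, D} ships for at least 146.
Compare {A, D}: its best feasible assignment gives total 456.
Compare {B, C, D}: its best feasible assignment gives total 461.
Every other set of open sites that can feasibly serve all demand totals ≥ 456 even under its best assignment. Minimum: 443.

443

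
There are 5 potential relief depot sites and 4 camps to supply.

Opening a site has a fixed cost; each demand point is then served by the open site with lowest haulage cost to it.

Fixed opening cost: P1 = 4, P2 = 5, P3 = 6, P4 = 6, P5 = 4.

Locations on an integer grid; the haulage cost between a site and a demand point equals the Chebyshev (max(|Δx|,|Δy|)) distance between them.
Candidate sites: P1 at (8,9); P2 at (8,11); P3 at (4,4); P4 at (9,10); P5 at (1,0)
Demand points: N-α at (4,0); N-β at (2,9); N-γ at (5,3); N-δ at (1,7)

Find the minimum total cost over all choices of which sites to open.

19

Open {P3}: assign each demand point to its cheapest open site.
  N-α→P3 4, N-β→P3 5, N-γ→P3 1, N-δ→P3 3
  haulage cost 13, fixed 6 → total 19.
Compare {P3, P5}: haulage cost 12 + fixed 10 = 22.
Compare {P1, P3}: haulage cost 13 + fixed 10 = 23.
Compare {P2, P3}: haulage cost 13 + fixed 11 = 24.
All other subsets cost ≥ 22. Minimum total cost: 19.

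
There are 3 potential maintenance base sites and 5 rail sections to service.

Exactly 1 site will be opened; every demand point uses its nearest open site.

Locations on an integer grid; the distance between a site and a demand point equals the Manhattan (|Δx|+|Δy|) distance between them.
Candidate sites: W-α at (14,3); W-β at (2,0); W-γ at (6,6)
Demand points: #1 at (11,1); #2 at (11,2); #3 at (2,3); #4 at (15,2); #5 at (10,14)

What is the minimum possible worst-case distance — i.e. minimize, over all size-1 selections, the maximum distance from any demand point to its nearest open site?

Open {W-γ}.
  Farthest demand point is #4 at distance 13 (to W-γ); all others are ≤ 13.
With {W-α} the worst case is 15.
With {W-β} the worst case is 22.
No size-1 selection achieves below 13.

13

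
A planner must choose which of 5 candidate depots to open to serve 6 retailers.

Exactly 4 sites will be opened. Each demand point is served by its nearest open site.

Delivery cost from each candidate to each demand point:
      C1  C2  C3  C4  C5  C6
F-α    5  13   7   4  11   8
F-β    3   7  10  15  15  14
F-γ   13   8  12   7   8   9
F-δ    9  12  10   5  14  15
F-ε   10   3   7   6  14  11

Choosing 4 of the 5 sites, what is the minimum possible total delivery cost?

Open {F-α, F-β, F-γ, F-ε}.
  C1→F-β 3, C2→F-ε 3, C3→F-α 7, C4→F-α 4, C5→F-γ 8, C6→F-α 8  ⇒ total 33.
Compare {F-α, F-γ, F-δ, F-ε}: total 35.
Compare {F-β, F-γ, F-δ, F-ε}: total 35.
No size-4 selection does better; minimum is 33.

33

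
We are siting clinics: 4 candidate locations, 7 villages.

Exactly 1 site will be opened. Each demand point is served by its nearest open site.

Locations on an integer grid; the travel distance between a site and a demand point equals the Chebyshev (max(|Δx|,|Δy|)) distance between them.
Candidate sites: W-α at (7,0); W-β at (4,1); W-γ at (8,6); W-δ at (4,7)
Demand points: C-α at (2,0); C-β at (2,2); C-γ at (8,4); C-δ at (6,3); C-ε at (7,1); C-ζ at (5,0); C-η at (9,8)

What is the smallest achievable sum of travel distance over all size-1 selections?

21

Open {W-β}.
  C-α→W-β 2, C-β→W-β 2, C-γ→W-β 4, C-δ→W-β 2, C-ε→W-β 3, C-ζ→W-β 1, C-η→W-β 7  ⇒ total 21.
Compare {W-α}: total 28.
Compare {W-γ}: total 30.
No size-1 selection does better; minimum is 21.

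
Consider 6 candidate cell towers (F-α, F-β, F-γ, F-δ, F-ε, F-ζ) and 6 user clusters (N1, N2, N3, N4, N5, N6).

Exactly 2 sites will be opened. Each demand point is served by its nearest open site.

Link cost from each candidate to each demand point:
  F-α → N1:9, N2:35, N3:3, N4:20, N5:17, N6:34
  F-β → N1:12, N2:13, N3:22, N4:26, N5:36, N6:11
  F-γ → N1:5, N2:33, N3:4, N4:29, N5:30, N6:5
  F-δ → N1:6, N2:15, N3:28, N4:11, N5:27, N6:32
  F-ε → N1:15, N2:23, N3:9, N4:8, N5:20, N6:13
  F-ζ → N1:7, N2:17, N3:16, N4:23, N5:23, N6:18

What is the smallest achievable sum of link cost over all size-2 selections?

65

Open {F-γ, F-ε}.
  N1→F-γ 5, N2→F-ε 23, N3→F-γ 4, N4→F-ε 8, N5→F-ε 20, N6→F-γ 5  ⇒ total 65.
Compare {F-γ, F-δ}: total 67.
Compare {F-δ, F-ε}: total 71.
No size-2 selection does better; minimum is 65.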